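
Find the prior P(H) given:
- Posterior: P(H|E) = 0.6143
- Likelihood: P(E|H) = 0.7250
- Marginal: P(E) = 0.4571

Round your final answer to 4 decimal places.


From Bayes' theorem: P(H|E) = P(E|H) × P(H) / P(E)

Rearranging for P(H):
P(H) = P(H|E) × P(E) / P(E|H)
     = 0.6143 × 0.4571 / 0.7250
     = 0.28079653 / 0.7250
     = 0.3873


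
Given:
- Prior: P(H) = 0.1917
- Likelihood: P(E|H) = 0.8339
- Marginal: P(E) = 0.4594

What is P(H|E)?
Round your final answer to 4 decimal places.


Using Bayes' theorem:

P(H|E) = P(E|H) × P(H) / P(E)
       = 0.8339 × 0.1917 / 0.4594
       = 0.15985863 / 0.4594
       = 0.3480

The evidence strengthens our belief in H.
Prior: 0.1917 → Posterior: 0.3480


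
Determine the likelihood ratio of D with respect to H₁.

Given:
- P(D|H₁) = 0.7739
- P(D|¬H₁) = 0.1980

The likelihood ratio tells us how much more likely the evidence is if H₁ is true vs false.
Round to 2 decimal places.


Likelihood Ratio (LR) = P(D|H₁) / P(D|¬H₁)

LR = 0.7739 / 0.1980
   = 3.91

The evidence is 3.91 times more likely if H₁ is true than if H₁ is false.
Because LR exceeds 1, D is evidence for H₁.


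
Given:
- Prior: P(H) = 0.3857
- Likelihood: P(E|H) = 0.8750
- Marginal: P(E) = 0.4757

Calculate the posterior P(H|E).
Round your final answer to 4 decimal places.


Using Bayes' theorem:

P(H|E) = P(E|H) × P(H) / P(E)
       = 0.8750 × 0.3857 / 0.4757
       = 0.33748750 / 0.4757
       = 0.7095

The evidence strengthens our belief in H.
Prior: 0.3857 → Posterior: 0.7095


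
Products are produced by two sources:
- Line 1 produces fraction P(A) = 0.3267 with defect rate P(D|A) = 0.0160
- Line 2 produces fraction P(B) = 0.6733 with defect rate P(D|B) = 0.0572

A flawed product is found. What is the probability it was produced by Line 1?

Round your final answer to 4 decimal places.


Let A = from Line 1, D = flawed

Given:
- P(A) = 0.3267, P(B) = 0.6733
- P(D|A) = 0.0160, P(D|B) = 0.0572

Step 1: Find P(D)
P(D) = P(D|A)P(A) + P(D|B)P(B)
     = 0.0160 × 0.3267 + 0.0572 × 0.6733
     = 0.00522720 + 0.03851276
     = 0.04373996

Step 2: Apply Bayes' theorem
P(A|D) = P(D|A)P(A) / P(D)
       = 0.00522720 / 0.04373996
       = 0.1195


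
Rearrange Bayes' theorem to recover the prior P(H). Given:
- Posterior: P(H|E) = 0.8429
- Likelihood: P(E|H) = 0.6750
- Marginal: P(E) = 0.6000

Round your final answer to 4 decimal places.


From Bayes' theorem: P(H|E) = P(E|H) × P(H) / P(E)

Rearranging for P(H):
P(H) = P(H|E) × P(E) / P(E|H)
     = 0.8429 × 0.6000 / 0.6750
     = 0.50574000 / 0.6750
     = 0.7492


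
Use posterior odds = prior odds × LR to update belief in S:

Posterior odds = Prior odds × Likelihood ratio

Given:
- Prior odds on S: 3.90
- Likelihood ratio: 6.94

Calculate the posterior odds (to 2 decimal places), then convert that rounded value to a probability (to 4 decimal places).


Step 1: Calculate posterior odds
Posterior odds = Prior odds × LR
               = 3.90 × 6.94
               = 27.07

Step 2: Convert to probability
P(S|E) = Posterior odds / (1 + Posterior odds)
       = 27.07 / (1 + 27.07)
       = 27.07 / 28.07
       = 0.9644

The evidence increased P(S) from 0.7959 to 0.9644.


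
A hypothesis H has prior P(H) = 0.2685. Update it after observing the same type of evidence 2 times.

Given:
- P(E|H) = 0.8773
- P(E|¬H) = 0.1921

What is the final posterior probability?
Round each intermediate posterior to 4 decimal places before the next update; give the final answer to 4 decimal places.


Sequential Bayesian updating:

Initial prior: P(H) = 0.2685

Update 1:
  P(E) = 0.8773 × 0.2685 + 0.1921 × 0.7315 = 0.23555505 + 0.14052115 = 0.37607620
  P(H|E) = 0.23555505 / 0.37607620 = 0.6263

Update 2:
  P(E) = 0.8773 × 0.6263 + 0.1921 × 0.3737 = 0.54945299 + 0.07178777 = 0.62124076
  P(H|E) = 0.54945299 / 0.62124076 = 0.8844

Final posterior: 0.8844


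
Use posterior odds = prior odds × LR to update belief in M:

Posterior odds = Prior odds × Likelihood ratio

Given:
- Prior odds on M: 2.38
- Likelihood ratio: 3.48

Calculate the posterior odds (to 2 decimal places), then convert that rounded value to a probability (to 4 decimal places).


Step 1: Calculate posterior odds
Posterior odds = Prior odds × LR
               = 2.38 × 3.48
               = 8.28

Step 2: Convert to probability
P(M|E) = Posterior odds / (1 + Posterior odds)
       = 8.28 / (1 + 8.28)
       = 8.28 / 9.28
       = 0.8922

The evidence increased P(M) from 0.7041 to 0.8922.


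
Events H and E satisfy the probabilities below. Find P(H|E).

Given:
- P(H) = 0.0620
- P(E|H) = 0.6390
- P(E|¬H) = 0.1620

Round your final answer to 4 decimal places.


Bayes' theorem: P(H|E) = P(E|H) × P(H) / P(E)

Step 1: Calculate P(E) using law of total probability
P(E) = P(E|H)P(H) + P(E|¬H)P(¬H)
     = 0.6390 × 0.0620 + 0.1620 × 0.9380
     = 0.03961800 + 0.15195600
     = 0.19157400

Step 2: Apply Bayes' theorem
P(H|E) = P(E|H) × P(H) / P(E)
       = 0.03961800 / 0.19157400
       = 0.2068


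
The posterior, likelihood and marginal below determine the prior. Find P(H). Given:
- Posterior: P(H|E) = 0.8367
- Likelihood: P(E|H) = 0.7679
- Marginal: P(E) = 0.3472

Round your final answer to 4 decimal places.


From Bayes' theorem: P(H|E) = P(E|H) × P(H) / P(E)

Rearranging for P(H):
P(H) = P(H|E) × P(E) / P(E|H)
     = 0.8367 × 0.3472 / 0.7679
     = 0.29050224 / 0.7679
     = 0.3783


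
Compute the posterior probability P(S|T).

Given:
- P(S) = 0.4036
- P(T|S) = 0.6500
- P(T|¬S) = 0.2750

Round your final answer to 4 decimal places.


Bayes' theorem: P(S|T) = P(T|S) × P(S) / P(T)

Step 1: Calculate P(T) using law of total probability
P(T) = P(T|S)P(S) + P(T|¬S)P(¬S)
     = 0.6500 × 0.4036 + 0.2750 × 0.5964
     = 0.26234000 + 0.16401000
     = 0.42635000

Step 2: Apply Bayes' theorem
P(S|T) = P(T|S) × P(S) / P(T)
       = 0.26234000 / 0.42635000
       = 0.6153


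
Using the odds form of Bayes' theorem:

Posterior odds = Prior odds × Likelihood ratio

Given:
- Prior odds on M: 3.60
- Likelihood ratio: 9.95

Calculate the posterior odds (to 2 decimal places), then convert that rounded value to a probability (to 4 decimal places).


Step 1: Calculate posterior odds
Posterior odds = Prior odds × LR
               = 3.60 × 9.95
               = 35.82

Step 2: Convert to probability
P(M|E) = Posterior odds / (1 + Posterior odds)
       = 35.82 / (1 + 35.82)
       = 35.82 / 36.82
       = 0.9728

The evidence increased P(M) from 0.7826 to 0.9728.


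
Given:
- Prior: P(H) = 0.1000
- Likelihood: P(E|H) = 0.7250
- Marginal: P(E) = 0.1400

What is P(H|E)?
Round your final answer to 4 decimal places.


Using Bayes' theorem:

P(H|E) = P(E|H) × P(H) / P(E)
       = 0.7250 × 0.1000 / 0.1400
       = 0.07250000 / 0.1400
       = 0.5179

The evidence strengthens our belief in H.
Prior: 0.1000 → Posterior: 0.5179


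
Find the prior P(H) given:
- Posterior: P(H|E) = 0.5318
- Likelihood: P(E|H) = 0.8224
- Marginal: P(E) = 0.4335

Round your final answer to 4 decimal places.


From Bayes' theorem: P(H|E) = P(E|H) × P(H) / P(E)

Rearranging for P(H):
P(H) = P(H|E) × P(E) / P(E|H)
     = 0.5318 × 0.4335 / 0.8224
     = 0.23053530 / 0.8224
     = 0.2803


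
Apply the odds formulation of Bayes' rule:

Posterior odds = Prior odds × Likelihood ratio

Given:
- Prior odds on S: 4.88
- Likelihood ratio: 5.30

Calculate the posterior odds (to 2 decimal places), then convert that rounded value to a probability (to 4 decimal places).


Step 1: Calculate posterior odds
Posterior odds = Prior odds × LR
               = 4.88 × 5.30
               = 25.86

Step 2: Convert to probability
P(S|E) = Posterior odds / (1 + Posterior odds)
       = 25.86 / (1 + 25.86)
       = 25.86 / 26.86
       = 0.9628

The evidence increased P(S) from 0.8299 to 0.9628.


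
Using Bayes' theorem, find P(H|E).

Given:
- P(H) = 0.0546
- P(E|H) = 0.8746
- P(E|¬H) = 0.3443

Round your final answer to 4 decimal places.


Bayes' theorem: P(H|E) = P(E|H) × P(H) / P(E)

Step 1: Calculate P(E) using law of total probability
P(E) = P(E|H)P(H) + P(E|¬H)P(¬H)
     = 0.8746 × 0.0546 + 0.3443 × 0.9454
     = 0.04775316 + 0.32550122
     = 0.37325438

Step 2: Apply Bayes' theorem
P(H|E) = P(E|H) × P(H) / P(E)
       = 0.04775316 / 0.37325438
       = 0.1279


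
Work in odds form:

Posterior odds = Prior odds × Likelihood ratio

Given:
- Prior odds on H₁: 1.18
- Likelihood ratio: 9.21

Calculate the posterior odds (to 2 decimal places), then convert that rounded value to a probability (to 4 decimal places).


Step 1: Calculate posterior odds
Posterior odds = Prior odds × LR
               = 1.18 × 9.21
               = 10.87

Step 2: Convert to probability
P(H₁|E) = Posterior odds / (1 + Posterior odds)
       = 10.87 / (1 + 10.87)
       = 10.87 / 11.87
       = 0.9158

The evidence increased P(H₁) from 0.5413 to 0.9158.


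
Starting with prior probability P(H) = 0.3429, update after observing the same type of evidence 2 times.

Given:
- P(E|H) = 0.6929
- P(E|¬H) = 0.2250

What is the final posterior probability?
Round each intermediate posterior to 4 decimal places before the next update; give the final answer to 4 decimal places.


Sequential Bayesian updating:

Initial prior: P(H) = 0.3429

Update 1:
  P(E) = 0.6929 × 0.3429 + 0.2250 × 0.6571 = 0.23759541 + 0.14784750 = 0.38544291
  P(H|E) = 0.23759541 / 0.38544291 = 0.6164

Update 2:
  P(E) = 0.6929 × 0.6164 + 0.2250 × 0.3836 = 0.42710356 + 0.08631000 = 0.51341356
  P(H|E) = 0.42710356 / 0.51341356 = 0.8319

Final posterior: 0.8319


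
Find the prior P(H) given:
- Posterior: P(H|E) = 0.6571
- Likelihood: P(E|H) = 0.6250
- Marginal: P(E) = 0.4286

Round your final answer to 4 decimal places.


From Bayes' theorem: P(H|E) = P(E|H) × P(H) / P(E)

Rearranging for P(H):
P(H) = P(H|E) × P(E) / P(E|H)
     = 0.6571 × 0.4286 / 0.6250
     = 0.28163306 / 0.6250
     = 0.4506


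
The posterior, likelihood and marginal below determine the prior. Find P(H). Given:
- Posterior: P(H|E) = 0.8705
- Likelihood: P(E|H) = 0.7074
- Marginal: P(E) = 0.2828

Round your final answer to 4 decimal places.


From Bayes' theorem: P(H|E) = P(E|H) × P(H) / P(E)

Rearranging for P(H):
P(H) = P(H|E) × P(E) / P(E|H)
     = 0.8705 × 0.2828 / 0.7074
     = 0.24617740 / 0.7074
     = 0.3480


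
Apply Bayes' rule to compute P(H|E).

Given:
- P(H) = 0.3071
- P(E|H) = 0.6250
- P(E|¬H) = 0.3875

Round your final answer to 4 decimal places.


Bayes' theorem: P(H|E) = P(E|H) × P(H) / P(E)

Step 1: Calculate P(E) using law of total probability
P(E) = P(E|H)P(H) + P(E|¬H)P(¬H)
     = 0.6250 × 0.3071 + 0.3875 × 0.6929
     = 0.19193750 + 0.26849875
     = 0.46043625

Step 2: Apply Bayes' theorem
P(H|E) = P(E|H) × P(H) / P(E)
       = 0.19193750 / 0.46043625
       = 0.4169


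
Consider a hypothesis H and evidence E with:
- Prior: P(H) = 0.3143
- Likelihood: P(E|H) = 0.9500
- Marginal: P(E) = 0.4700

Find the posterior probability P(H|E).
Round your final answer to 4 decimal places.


Using Bayes' theorem:

P(H|E) = P(E|H) × P(H) / P(E)
       = 0.9500 × 0.3143 / 0.4700
       = 0.29858500 / 0.4700
       = 0.6353

The evidence strengthens our belief in H.
Prior: 0.3143 → Posterior: 0.6353


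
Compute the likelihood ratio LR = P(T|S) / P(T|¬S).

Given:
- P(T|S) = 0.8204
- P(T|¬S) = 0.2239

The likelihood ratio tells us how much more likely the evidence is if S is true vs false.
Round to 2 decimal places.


Likelihood Ratio (LR) = P(T|S) / P(T|¬S)

LR = 0.8204 / 0.2239
   = 3.66

The evidence is 3.66 times more likely if S is true than if S is false.
Because LR exceeds 1, T is evidence for S.


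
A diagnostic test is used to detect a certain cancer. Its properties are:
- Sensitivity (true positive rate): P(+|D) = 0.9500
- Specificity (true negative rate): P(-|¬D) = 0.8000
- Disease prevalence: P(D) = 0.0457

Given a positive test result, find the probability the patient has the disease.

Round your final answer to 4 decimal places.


Let D = has disease, + = positive test

Given:
- P(D) = 0.0457 (prevalence)
- P(+|D) = 0.9500 (sensitivity)
- P(-|¬D) = 0.8000 (specificity)
- P(+|¬D) = 0.2000 (false positive rate = 1 - specificity)

Step 1: Find P(+)
P(+) = P(+|D)P(D) + P(+|¬D)P(¬D)
     = 0.9500 × 0.0457 + 0.2000 × 0.9543
     = 0.04341500 + 0.19086000
     = 0.23427500

Step 2: Apply Bayes' theorem for P(D|+)
P(D|+) = P(+|D)P(D) / P(+)
       = 0.04341500 / 0.23427500
       = 0.1853


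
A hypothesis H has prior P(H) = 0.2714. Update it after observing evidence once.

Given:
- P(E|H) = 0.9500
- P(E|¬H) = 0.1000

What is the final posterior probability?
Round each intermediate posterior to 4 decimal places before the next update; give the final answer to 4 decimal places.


Sequential Bayesian updating:

Initial prior: P(H) = 0.2714

Update 1:
  P(E) = 0.9500 × 0.2714 + 0.1000 × 0.7286 = 0.25783000 + 0.07286000 = 0.33069000
  P(H|E) = 0.25783000 / 0.33069000 = 0.7797

Final posterior: 0.7797


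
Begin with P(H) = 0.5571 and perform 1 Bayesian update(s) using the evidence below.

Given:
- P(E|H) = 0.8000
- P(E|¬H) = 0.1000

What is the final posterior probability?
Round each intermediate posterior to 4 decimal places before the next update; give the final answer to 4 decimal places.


Sequential Bayesian updating:

Initial prior: P(H) = 0.5571

Update 1:
  P(E) = 0.8000 × 0.5571 + 0.1000 × 0.4429 = 0.44568000 + 0.04429000 = 0.48997000
  P(H|E) = 0.44568000 / 0.48997000 = 0.9096

Final posterior: 0.9096


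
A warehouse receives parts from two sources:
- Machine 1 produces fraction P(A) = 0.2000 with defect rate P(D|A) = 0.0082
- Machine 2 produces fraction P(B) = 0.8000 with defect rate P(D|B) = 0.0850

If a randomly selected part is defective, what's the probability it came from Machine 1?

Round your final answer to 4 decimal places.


Let A = from Machine 1, D = defective

Given:
- P(A) = 0.2000, P(B) = 0.8000
- P(D|A) = 0.0082, P(D|B) = 0.0850

Step 1: Find P(D)
P(D) = P(D|A)P(A) + P(D|B)P(B)
     = 0.0082 × 0.2000 + 0.0850 × 0.8000
     = 0.00164000 + 0.06800000
     = 0.06964000

Step 2: Apply Bayes' theorem
P(A|D) = P(D|A)P(A) / P(D)
       = 0.00164000 / 0.06964000
       = 0.0235


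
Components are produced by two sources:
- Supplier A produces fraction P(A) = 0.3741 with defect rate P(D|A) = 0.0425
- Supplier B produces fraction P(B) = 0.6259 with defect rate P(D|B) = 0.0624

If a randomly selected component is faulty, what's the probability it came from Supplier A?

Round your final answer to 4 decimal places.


Let A = from Supplier A, D = faulty

Given:
- P(A) = 0.3741, P(B) = 0.6259
- P(D|A) = 0.0425, P(D|B) = 0.0624

Step 1: Find P(D)
P(D) = P(D|A)P(A) + P(D|B)P(B)
     = 0.0425 × 0.3741 + 0.0624 × 0.6259
     = 0.01589925 + 0.03905616
     = 0.05495541

Step 2: Apply Bayes' theorem
P(A|D) = P(D|A)P(A) / P(D)
       = 0.01589925 / 0.05495541
       = 0.2893


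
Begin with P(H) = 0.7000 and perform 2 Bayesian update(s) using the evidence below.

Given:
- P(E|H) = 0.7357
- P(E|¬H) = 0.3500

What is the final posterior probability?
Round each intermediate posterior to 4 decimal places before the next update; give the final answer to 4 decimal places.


Sequential Bayesian updating:

Initial prior: P(H) = 0.7000

Update 1:
  P(E) = 0.7357 × 0.7000 + 0.3500 × 0.3000 = 0.51499000 + 0.10500000 = 0.61999000
  P(H|E) = 0.51499000 / 0.61999000 = 0.8306

Update 2:
  P(E) = 0.7357 × 0.8306 + 0.3500 × 0.1694 = 0.61107242 + 0.05929000 = 0.67036242
  P(H|E) = 0.61107242 / 0.67036242 = 0.9116

Final posterior: 0.9116


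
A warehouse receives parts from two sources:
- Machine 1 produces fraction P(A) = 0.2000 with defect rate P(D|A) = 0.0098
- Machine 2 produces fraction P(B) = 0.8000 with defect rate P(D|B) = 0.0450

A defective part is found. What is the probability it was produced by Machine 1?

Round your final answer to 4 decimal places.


Let A = from Machine 1, D = defective

Given:
- P(A) = 0.2000, P(B) = 0.8000
- P(D|A) = 0.0098, P(D|B) = 0.0450

Step 1: Find P(D)
P(D) = P(D|A)P(A) + P(D|B)P(B)
     = 0.0098 × 0.2000 + 0.0450 × 0.8000
     = 0.00196000 + 0.03600000
     = 0.03796000

Step 2: Apply Bayes' theorem
P(A|D) = P(D|A)P(A) / P(D)
       = 0.00196000 / 0.03796000
       = 0.0516


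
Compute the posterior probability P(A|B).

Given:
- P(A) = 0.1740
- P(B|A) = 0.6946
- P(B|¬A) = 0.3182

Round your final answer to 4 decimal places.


Bayes' theorem: P(A|B) = P(B|A) × P(A) / P(B)

Step 1: Calculate P(B) using law of total probability
P(B) = P(B|A)P(A) + P(B|¬A)P(¬A)
     = 0.6946 × 0.1740 + 0.3182 × 0.8260
     = 0.12086040 + 0.26283320
     = 0.38369360

Step 2: Apply Bayes' theorem
P(A|B) = P(B|A) × P(A) / P(B)
       = 0.12086040 / 0.38369360
       = 0.3150


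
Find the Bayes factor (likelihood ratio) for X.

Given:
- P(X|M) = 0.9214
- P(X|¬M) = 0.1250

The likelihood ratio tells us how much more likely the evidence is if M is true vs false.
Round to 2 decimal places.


Likelihood Ratio (LR) = P(X|M) / P(X|¬M)

LR = 0.9214 / 0.1250
   = 7.37

The evidence is 7.37 times more likely if M is true than if M is false.
LR > 1, so observing X raises the odds in favor of M.


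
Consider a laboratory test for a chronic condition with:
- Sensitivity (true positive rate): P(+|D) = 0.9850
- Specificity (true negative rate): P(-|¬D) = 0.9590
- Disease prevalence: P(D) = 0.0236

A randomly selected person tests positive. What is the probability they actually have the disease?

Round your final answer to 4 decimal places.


Let D = has disease, + = positive test

Given:
- P(D) = 0.0236 (prevalence)
- P(+|D) = 0.9850 (sensitivity)
- P(-|¬D) = 0.9590 (specificity)
- P(+|¬D) = 0.0410 (false positive rate = 1 - specificity)

Step 1: Find P(+)
P(+) = P(+|D)P(D) + P(+|¬D)P(¬D)
     = 0.9850 × 0.0236 + 0.0410 × 0.9764
     = 0.02324600 + 0.04003240
     = 0.06327840

Step 2: Apply Bayes' theorem for P(D|+)
P(D|+) = P(+|D)P(D) / P(+)
       = 0.02324600 / 0.06327840
       = 0.3674


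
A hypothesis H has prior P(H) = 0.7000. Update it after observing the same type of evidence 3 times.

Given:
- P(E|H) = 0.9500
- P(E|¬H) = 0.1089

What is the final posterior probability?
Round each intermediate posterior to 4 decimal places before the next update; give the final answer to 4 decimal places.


Sequential Bayesian updating:

Initial prior: P(H) = 0.7000

Update 1:
  P(E) = 0.9500 × 0.7000 + 0.1089 × 0.3000 = 0.66500000 + 0.03267000 = 0.69767000
  P(H|E) = 0.66500000 / 0.69767000 = 0.9532

Update 2:
  P(E) = 0.9500 × 0.9532 + 0.1089 × 0.0468 = 0.90554000 + 0.00509652 = 0.91063652
  P(H|E) = 0.90554000 / 0.91063652 = 0.9944

Update 3:
  P(E) = 0.9500 × 0.9944 + 0.1089 × 0.0056 = 0.94468000 + 0.00060984 = 0.94528984
  P(H|E) = 0.94468000 / 0.94528984 = 0.9994

Final posterior: 0.9994


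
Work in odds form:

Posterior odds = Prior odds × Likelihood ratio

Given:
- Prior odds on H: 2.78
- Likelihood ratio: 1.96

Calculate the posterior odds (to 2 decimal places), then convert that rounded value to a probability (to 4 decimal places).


Step 1: Calculate posterior odds
Posterior odds = Prior odds × LR
               = 2.78 × 1.96
               = 5.45

Step 2: Convert to probability
P(H|E) = Posterior odds / (1 + Posterior odds)
       = 5.45 / (1 + 5.45)
       = 5.45 / 6.45
       = 0.8450

The evidence increased P(H) from 0.7354 to 0.8450.


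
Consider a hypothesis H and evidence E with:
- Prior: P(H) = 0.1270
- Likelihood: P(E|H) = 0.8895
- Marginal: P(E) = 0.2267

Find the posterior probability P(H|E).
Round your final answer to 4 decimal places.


Using Bayes' theorem:

P(H|E) = P(E|H) × P(H) / P(E)
       = 0.8895 × 0.1270 / 0.2267
       = 0.11296650 / 0.2267
       = 0.4983

The evidence strengthens our belief in H.
Prior: 0.1270 → Posterior: 0.4983


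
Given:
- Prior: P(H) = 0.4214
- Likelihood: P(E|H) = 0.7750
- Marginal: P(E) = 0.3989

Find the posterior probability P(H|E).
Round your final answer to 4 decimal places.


Using Bayes' theorem:

P(H|E) = P(E|H) × P(H) / P(E)
       = 0.7750 × 0.4214 / 0.3989
       = 0.32658500 / 0.3989
       = 0.8187

The evidence strengthens our belief in H.
Prior: 0.4214 → Posterior: 0.8187


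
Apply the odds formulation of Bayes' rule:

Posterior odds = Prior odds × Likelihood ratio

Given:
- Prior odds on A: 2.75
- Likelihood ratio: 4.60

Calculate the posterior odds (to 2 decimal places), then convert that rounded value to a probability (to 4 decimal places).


Step 1: Calculate posterior odds
Posterior odds = Prior odds × LR
               = 2.75 × 4.60
               = 12.65

Step 2: Convert to probability
P(A|E) = Posterior odds / (1 + Posterior odds)
       = 12.65 / (1 + 12.65)
       = 12.65 / 13.65
       = 0.9267

The evidence increased P(A) from 0.7333 to 0.9267.


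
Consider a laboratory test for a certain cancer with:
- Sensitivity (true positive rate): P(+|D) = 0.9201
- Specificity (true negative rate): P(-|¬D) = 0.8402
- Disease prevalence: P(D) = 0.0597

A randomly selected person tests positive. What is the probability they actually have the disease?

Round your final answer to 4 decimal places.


Let D = has disease, + = positive test

Given:
- P(D) = 0.0597 (prevalence)
- P(+|D) = 0.9201 (sensitivity)
- P(-|¬D) = 0.8402 (specificity)
- P(+|¬D) = 0.1598 (false positive rate = 1 - specificity)

Step 1: Find P(+)
P(+) = P(+|D)P(D) + P(+|¬D)P(¬D)
     = 0.9201 × 0.0597 + 0.1598 × 0.9403
     = 0.05492997 + 0.15025994
     = 0.20518991

Step 2: Apply Bayes' theorem for P(D|+)
P(D|+) = P(+|D)P(D) / P(+)
       = 0.05492997 / 0.20518991
       = 0.2677


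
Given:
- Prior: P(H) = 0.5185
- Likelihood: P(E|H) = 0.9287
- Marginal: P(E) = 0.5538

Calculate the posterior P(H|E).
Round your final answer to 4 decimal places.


Using Bayes' theorem:

P(H|E) = P(E|H) × P(H) / P(E)
       = 0.9287 × 0.5185 / 0.5538
       = 0.48153095 / 0.5538
       = 0.8695

The evidence strengthens our belief in H.
Prior: 0.5185 → Posterior: 0.8695


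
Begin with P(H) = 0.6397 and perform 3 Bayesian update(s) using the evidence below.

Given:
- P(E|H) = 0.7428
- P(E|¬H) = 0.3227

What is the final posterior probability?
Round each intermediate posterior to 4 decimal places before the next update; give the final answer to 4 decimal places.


Sequential Bayesian updating:

Initial prior: P(H) = 0.6397

Update 1:
  P(E) = 0.7428 × 0.6397 + 0.3227 × 0.3603 = 0.47516916 + 0.11626881 = 0.59143797
  P(H|E) = 0.47516916 / 0.59143797 = 0.8034

Update 2:
  P(E) = 0.7428 × 0.8034 + 0.3227 × 0.1966 = 0.59676552 + 0.06344282 = 0.66020834
  P(H|E) = 0.59676552 / 0.66020834 = 0.9039

Update 3:
  P(E) = 0.7428 × 0.9039 + 0.3227 × 0.0961 = 0.67141692 + 0.03101147 = 0.70242839
  P(H|E) = 0.67141692 / 0.70242839 = 0.9559

Final posterior: 0.9559


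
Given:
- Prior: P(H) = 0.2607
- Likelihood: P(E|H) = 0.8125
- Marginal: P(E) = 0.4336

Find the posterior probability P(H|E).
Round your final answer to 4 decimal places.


Using Bayes' theorem:

P(H|E) = P(E|H) × P(H) / P(E)
       = 0.8125 × 0.2607 / 0.4336
       = 0.21181875 / 0.4336
       = 0.4885

The evidence strengthens our belief in H.
Prior: 0.2607 → Posterior: 0.4885


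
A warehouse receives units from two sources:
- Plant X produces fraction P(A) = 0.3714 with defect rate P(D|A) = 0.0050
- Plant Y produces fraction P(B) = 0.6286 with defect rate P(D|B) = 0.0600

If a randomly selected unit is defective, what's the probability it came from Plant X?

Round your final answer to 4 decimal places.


Let A = from Plant X, D = defective

Given:
- P(A) = 0.3714, P(B) = 0.6286
- P(D|A) = 0.0050, P(D|B) = 0.0600

Step 1: Find P(D)
P(D) = P(D|A)P(A) + P(D|B)P(B)
     = 0.0050 × 0.3714 + 0.0600 × 0.6286
     = 0.00185700 + 0.03771600
     = 0.03957300

Step 2: Apply Bayes' theorem
P(A|D) = P(D|A)P(A) / P(D)
       = 0.00185700 / 0.03957300
       = 0.0469


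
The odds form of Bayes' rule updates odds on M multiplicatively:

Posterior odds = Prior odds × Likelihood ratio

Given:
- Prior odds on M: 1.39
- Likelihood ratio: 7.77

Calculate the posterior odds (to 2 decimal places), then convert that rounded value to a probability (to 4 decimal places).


Step 1: Calculate posterior odds
Posterior odds = Prior odds × LR
               = 1.39 × 7.77
               = 10.80

Step 2: Convert to probability
P(M|E) = Posterior odds / (1 + Posterior odds)
       = 10.80 / (1 + 10.80)
       = 10.80 / 11.80
       = 0.9153

The evidence increased P(M) from 0.5816 to 0.9153.


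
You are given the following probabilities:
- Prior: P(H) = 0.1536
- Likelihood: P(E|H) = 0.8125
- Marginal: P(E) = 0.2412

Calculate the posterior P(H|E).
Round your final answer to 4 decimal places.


Using Bayes' theorem:

P(H|E) = P(E|H) × P(H) / P(E)
       = 0.8125 × 0.1536 / 0.2412
       = 0.12480000 / 0.2412
       = 0.5174

The evidence strengthens our belief in H.
Prior: 0.1536 → Posterior: 0.5174


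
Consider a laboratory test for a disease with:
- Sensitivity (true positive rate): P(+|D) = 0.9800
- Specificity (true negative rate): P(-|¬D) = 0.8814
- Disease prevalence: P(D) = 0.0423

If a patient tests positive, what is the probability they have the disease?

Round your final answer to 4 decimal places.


Let D = has disease, + = positive test

Given:
- P(D) = 0.0423 (prevalence)
- P(+|D) = 0.9800 (sensitivity)
- P(-|¬D) = 0.8814 (specificity)
- P(+|¬D) = 0.1186 (false positive rate = 1 - specificity)

Step 1: Find P(+)
P(+) = P(+|D)P(D) + P(+|¬D)P(¬D)
     = 0.9800 × 0.0423 + 0.1186 × 0.9577
     = 0.04145400 + 0.11358322
     = 0.15503722

Step 2: Apply Bayes' theorem for P(D|+)
P(D|+) = P(+|D)P(D) / P(+)
       = 0.04145400 / 0.15503722
       = 0.2674


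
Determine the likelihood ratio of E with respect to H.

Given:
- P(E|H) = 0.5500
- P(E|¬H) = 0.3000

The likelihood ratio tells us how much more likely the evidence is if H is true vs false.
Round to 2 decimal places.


Likelihood Ratio (LR) = P(E|H) / P(E|¬H)

LR = 0.5500 / 0.3000
   = 1.83

The evidence is 1.83 times more likely if H is true than if H is false.
Since LR > 1, the evidence supports H over ¬H.


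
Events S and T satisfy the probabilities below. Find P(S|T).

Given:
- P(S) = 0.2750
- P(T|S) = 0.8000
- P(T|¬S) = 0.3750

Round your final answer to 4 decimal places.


Bayes' theorem: P(S|T) = P(T|S) × P(S) / P(T)

Step 1: Calculate P(T) using law of total probability
P(T) = P(T|S)P(S) + P(T|¬S)P(¬S)
     = 0.8000 × 0.2750 + 0.3750 × 0.7250
     = 0.22000000 + 0.27187500
     = 0.49187500

Step 2: Apply Bayes' theorem
P(S|T) = P(T|S) × P(S) / P(T)
       = 0.22000000 / 0.49187500
       = 0.4473


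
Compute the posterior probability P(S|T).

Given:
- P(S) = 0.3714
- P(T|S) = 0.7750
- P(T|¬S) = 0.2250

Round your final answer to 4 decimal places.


Bayes' theorem: P(S|T) = P(T|S) × P(S) / P(T)

Step 1: Calculate P(T) using law of total probability
P(T) = P(T|S)P(S) + P(T|¬S)P(¬S)
     = 0.7750 × 0.3714 + 0.2250 × 0.6286
     = 0.28783500 + 0.14143500
     = 0.42927000

Step 2: Apply Bayes' theorem
P(S|T) = P(T|S) × P(S) / P(T)
       = 0.28783500 / 0.42927000
       = 0.6705


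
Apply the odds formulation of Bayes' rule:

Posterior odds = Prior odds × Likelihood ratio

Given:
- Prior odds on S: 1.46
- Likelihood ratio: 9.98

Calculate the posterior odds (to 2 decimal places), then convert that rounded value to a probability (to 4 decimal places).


Step 1: Calculate posterior odds
Posterior odds = Prior odds × LR
               = 1.46 × 9.98
               = 14.57

Step 2: Convert to probability
P(S|E) = Posterior odds / (1 + Posterior odds)
       = 14.57 / (1 + 14.57)
       = 14.57 / 15.57
       = 0.9358

The evidence increased P(S) from 0.5935 to 0.9358.


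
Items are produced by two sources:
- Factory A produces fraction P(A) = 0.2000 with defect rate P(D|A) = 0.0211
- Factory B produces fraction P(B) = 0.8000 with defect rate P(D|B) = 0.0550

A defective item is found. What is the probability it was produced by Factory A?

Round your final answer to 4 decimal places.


Let A = from Factory A, D = defective

Given:
- P(A) = 0.2000, P(B) = 0.8000
- P(D|A) = 0.0211, P(D|B) = 0.0550

Step 1: Find P(D)
P(D) = P(D|A)P(A) + P(D|B)P(B)
     = 0.0211 × 0.2000 + 0.0550 × 0.8000
     = 0.00422000 + 0.04400000
     = 0.04822000

Step 2: Apply Bayes' theorem
P(A|D) = P(D|A)P(A) / P(D)
       = 0.00422000 / 0.04822000
       = 0.0875


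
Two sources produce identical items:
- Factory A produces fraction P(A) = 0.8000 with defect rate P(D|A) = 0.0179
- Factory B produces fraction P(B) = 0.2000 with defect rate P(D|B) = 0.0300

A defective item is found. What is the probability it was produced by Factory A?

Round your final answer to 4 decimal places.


Let A = from Factory A, D = defective

Given:
- P(A) = 0.8000, P(B) = 0.2000
- P(D|A) = 0.0179, P(D|B) = 0.0300

Step 1: Find P(D)
P(D) = P(D|A)P(A) + P(D|B)P(B)
     = 0.0179 × 0.8000 + 0.0300 × 0.2000
     = 0.01432000 + 0.00600000
     = 0.02032000

Step 2: Apply Bayes' theorem
P(A|D) = P(D|A)P(A) / P(D)
       = 0.01432000 / 0.02032000
       = 0.7047


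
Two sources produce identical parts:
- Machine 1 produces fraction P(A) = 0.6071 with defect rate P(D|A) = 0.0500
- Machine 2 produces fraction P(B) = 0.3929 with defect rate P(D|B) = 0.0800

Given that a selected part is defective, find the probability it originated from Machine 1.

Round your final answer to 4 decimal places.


Let A = from Machine 1, D = defective

Given:
- P(A) = 0.6071, P(B) = 0.3929
- P(D|A) = 0.0500, P(D|B) = 0.0800

Step 1: Find P(D)
P(D) = P(D|A)P(A) + P(D|B)P(B)
     = 0.0500 × 0.6071 + 0.0800 × 0.3929
     = 0.03035500 + 0.03143200
     = 0.06178700

Step 2: Apply Bayes' theorem
P(A|D) = P(D|A)P(A) / P(D)
       = 0.03035500 / 0.06178700
       = 0.4913


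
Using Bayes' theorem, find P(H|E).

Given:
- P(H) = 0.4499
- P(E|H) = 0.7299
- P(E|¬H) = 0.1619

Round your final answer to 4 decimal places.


Bayes' theorem: P(H|E) = P(E|H) × P(H) / P(E)

Step 1: Calculate P(E) using law of total probability
P(E) = P(E|H)P(H) + P(E|¬H)P(¬H)
     = 0.7299 × 0.4499 + 0.1619 × 0.5501
     = 0.32838201 + 0.08906119
     = 0.41744320

Step 2: Apply Bayes' theorem
P(H|E) = P(E|H) × P(H) / P(E)
       = 0.32838201 / 0.41744320
       = 0.7867


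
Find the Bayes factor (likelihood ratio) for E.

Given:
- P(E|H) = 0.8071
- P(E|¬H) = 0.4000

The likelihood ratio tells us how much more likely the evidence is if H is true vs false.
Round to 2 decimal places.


Likelihood Ratio (LR) = P(E|H) / P(E|¬H)

LR = 0.8071 / 0.4000
   = 2.02

The evidence is 2.02 times more likely if H is true than if H is false.
Since LR > 1, the evidence supports H over ¬H.


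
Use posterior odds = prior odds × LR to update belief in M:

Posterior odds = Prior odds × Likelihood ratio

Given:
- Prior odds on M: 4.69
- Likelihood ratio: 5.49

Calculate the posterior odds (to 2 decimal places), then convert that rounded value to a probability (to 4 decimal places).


Step 1: Calculate posterior odds
Posterior odds = Prior odds × LR
               = 4.69 × 5.49
               = 25.75

Step 2: Convert to probability
P(M|E) = Posterior odds / (1 + Posterior odds)
       = 25.75 / (1 + 25.75)
       = 25.75 / 26.75
       = 0.9626

The evidence increased P(M) from 0.8243 to 0.9626.


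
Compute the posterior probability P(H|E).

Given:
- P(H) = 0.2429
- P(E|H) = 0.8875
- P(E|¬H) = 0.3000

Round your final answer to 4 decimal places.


Bayes' theorem: P(H|E) = P(E|H) × P(H) / P(E)

Step 1: Calculate P(E) using law of total probability
P(E) = P(E|H)P(H) + P(E|¬H)P(¬H)
     = 0.8875 × 0.2429 + 0.3000 × 0.7571
     = 0.21557375 + 0.22713000
     = 0.44270375

Step 2: Apply Bayes' theorem
P(H|E) = P(E|H) × P(H) / P(E)
       = 0.21557375 / 0.44270375
       = 0.4869


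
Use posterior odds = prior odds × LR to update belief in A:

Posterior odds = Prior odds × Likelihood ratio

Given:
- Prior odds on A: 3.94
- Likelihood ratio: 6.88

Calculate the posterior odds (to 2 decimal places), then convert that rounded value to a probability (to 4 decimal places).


Step 1: Calculate posterior odds
Posterior odds = Prior odds × LR
               = 3.94 × 6.88
               = 27.11

Step 2: Convert to probability
P(A|E) = Posterior odds / (1 + Posterior odds)
       = 27.11 / (1 + 27.11)
       = 27.11 / 28.11
       = 0.9644

The evidence increased P(A) from 0.7976 to 0.9644.


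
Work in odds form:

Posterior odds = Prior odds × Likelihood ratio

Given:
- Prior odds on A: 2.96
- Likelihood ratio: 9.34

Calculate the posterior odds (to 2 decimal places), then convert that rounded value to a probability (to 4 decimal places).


Step 1: Calculate posterior odds
Posterior odds = Prior odds × LR
               = 2.96 × 9.34
               = 27.65

Step 2: Convert to probability
P(A|E) = Posterior odds / (1 + Posterior odds)
       = 27.65 / (1 + 27.65)
       = 27.65 / 28.65
       = 0.9651

The evidence increased P(A) from 0.7475 to 0.9651.


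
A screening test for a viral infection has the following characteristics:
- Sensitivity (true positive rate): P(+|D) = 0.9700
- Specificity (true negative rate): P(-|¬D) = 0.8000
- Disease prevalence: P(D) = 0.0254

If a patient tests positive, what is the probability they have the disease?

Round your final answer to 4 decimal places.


Let D = has disease, + = positive test

Given:
- P(D) = 0.0254 (prevalence)
- P(+|D) = 0.9700 (sensitivity)
- P(-|¬D) = 0.8000 (specificity)
- P(+|¬D) = 0.2000 (false positive rate = 1 - specificity)

Step 1: Find P(+)
P(+) = P(+|D)P(D) + P(+|¬D)P(¬D)
     = 0.9700 × 0.0254 + 0.2000 × 0.9746
     = 0.02463800 + 0.19492000
     = 0.21955800

Step 2: Apply Bayes' theorem for P(D|+)
P(D|+) = P(+|D)P(D) / P(+)
       = 0.02463800 / 0.21955800
       = 0.1122


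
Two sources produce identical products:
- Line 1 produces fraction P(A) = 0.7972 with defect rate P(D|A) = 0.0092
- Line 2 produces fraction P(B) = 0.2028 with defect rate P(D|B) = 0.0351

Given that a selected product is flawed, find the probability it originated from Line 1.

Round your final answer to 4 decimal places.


Let A = from Line 1, D = flawed

Given:
- P(A) = 0.7972, P(B) = 0.2028
- P(D|A) = 0.0092, P(D|B) = 0.0351

Step 1: Find P(D)
P(D) = P(D|A)P(A) + P(D|B)P(B)
     = 0.0092 × 0.7972 + 0.0351 × 0.2028
     = 0.00733424 + 0.00711828
     = 0.01445252

Step 2: Apply Bayes' theorem
P(A|D) = P(D|A)P(A) / P(D)
       = 0.00733424 / 0.01445252
       = 0.5075


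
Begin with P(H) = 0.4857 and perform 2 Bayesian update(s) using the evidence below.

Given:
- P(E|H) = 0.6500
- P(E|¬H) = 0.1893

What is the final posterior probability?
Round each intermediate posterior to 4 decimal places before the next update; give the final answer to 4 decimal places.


Sequential Bayesian updating:

Initial prior: P(H) = 0.4857

Update 1:
  P(E) = 0.6500 × 0.4857 + 0.1893 × 0.5143 = 0.31570500 + 0.09735699 = 0.41306199
  P(H|E) = 0.31570500 / 0.41306199 = 0.7643

Update 2:
  P(E) = 0.6500 × 0.7643 + 0.1893 × 0.2357 = 0.49679500 + 0.04461801 = 0.54141301
  P(H|E) = 0.49679500 / 0.54141301 = 0.9176

Final posterior: 0.9176


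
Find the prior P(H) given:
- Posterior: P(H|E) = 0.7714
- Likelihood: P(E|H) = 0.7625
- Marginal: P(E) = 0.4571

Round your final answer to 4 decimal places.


From Bayes' theorem: P(H|E) = P(E|H) × P(H) / P(E)

Rearranging for P(H):
P(H) = P(H|E) × P(E) / P(E|H)
     = 0.7714 × 0.4571 / 0.7625
     = 0.35260694 / 0.7625
     = 0.4624


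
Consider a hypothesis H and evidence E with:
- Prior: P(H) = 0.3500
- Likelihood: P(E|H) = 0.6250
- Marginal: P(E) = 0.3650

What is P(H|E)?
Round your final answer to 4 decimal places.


Using Bayes' theorem:

P(H|E) = P(E|H) × P(H) / P(E)
       = 0.6250 × 0.3500 / 0.3650
       = 0.21875000 / 0.3650
       = 0.5993

The evidence strengthens our belief in H.
Prior: 0.3500 → Posterior: 0.5993


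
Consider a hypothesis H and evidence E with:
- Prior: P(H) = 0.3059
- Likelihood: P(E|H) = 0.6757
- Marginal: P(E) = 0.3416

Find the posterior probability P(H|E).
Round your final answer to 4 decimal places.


Using Bayes' theorem:

P(H|E) = P(E|H) × P(H) / P(E)
       = 0.6757 × 0.3059 / 0.3416
       = 0.20669663 / 0.3416
       = 0.6051

The evidence strengthens our belief in H.
Prior: 0.3059 → Posterior: 0.6051


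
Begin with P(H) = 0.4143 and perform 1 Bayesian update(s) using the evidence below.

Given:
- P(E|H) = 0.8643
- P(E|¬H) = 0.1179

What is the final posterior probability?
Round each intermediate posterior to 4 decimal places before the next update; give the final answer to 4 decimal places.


Sequential Bayesian updating:

Initial prior: P(H) = 0.4143

Update 1:
  P(E) = 0.8643 × 0.4143 + 0.1179 × 0.5857 = 0.35807949 + 0.06905403 = 0.42713352
  P(H|E) = 0.35807949 / 0.42713352 = 0.8383

Final posterior: 0.8383


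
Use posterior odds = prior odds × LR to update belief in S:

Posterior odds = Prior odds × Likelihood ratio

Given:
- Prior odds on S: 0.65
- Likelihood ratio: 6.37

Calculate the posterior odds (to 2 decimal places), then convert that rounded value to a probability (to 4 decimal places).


Step 1: Calculate posterior odds
Posterior odds = Prior odds × LR
               = 0.65 × 6.37
               = 4.14

Step 2: Convert to probability
P(S|E) = Posterior odds / (1 + Posterior odds)
       = 4.14 / (1 + 4.14)
       = 4.14 / 5.14
       = 0.8054

The evidence increased P(S) from 0.3939 to 0.8054.


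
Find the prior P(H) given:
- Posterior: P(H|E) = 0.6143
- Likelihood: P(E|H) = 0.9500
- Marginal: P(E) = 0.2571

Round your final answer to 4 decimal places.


From Bayes' theorem: P(H|E) = P(E|H) × P(H) / P(E)

Rearranging for P(H):
P(H) = P(H|E) × P(E) / P(E|H)
     = 0.6143 × 0.2571 / 0.9500
     = 0.15793653 / 0.9500
     = 0.1662


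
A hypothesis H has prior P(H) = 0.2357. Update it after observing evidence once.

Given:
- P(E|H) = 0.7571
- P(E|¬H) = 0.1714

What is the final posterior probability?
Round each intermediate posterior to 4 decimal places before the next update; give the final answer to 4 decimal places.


Sequential Bayesian updating:

Initial prior: P(H) = 0.2357

Update 1:
  P(E) = 0.7571 × 0.2357 + 0.1714 × 0.7643 = 0.17844847 + 0.13100102 = 0.30944949
  P(H|E) = 0.17844847 / 0.30944949 = 0.5767

Final posterior: 0.5767


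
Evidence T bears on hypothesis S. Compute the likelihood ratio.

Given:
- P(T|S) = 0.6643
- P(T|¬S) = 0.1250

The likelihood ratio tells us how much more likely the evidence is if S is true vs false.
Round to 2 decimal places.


Likelihood Ratio (LR) = P(T|S) / P(T|¬S)

LR = 0.6643 / 0.1250
   = 5.31

The evidence is 5.31 times more likely if S is true than if S is false.
Since LR > 1, the evidence supports S over ¬S.


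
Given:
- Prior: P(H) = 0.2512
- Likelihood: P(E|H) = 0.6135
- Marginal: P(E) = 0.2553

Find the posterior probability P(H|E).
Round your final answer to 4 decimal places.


Using Bayes' theorem:

P(H|E) = P(E|H) × P(H) / P(E)
       = 0.6135 × 0.2512 / 0.2553
       = 0.15411120 / 0.2553
       = 0.6036

The evidence strengthens our belief in H.
Prior: 0.2512 → Posterior: 0.6036


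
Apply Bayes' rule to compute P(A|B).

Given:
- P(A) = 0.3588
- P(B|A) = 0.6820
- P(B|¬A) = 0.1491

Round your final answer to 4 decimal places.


Bayes' theorem: P(A|B) = P(B|A) × P(A) / P(B)

Step 1: Calculate P(B) using law of total probability
P(B) = P(B|A)P(A) + P(B|¬A)P(¬A)
     = 0.6820 × 0.3588 + 0.1491 × 0.6412
     = 0.24470160 + 0.09560292
     = 0.34030452

Step 2: Apply Bayes' theorem
P(A|B) = P(B|A) × P(A) / P(B)
       = 0.24470160 / 0.34030452
       = 0.7191


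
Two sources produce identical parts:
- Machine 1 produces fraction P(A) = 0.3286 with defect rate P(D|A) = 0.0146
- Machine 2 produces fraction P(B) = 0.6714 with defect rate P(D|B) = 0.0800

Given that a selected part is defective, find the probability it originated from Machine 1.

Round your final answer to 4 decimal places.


Let A = from Machine 1, D = defective

Given:
- P(A) = 0.3286, P(B) = 0.6714
- P(D|A) = 0.0146, P(D|B) = 0.0800

Step 1: Find P(D)
P(D) = P(D|A)P(A) + P(D|B)P(B)
     = 0.0146 × 0.3286 + 0.0800 × 0.6714
     = 0.00479756 + 0.05371200
     = 0.05850956

Step 2: Apply Bayes' theorem
P(A|D) = P(D|A)P(A) / P(D)
       = 0.00479756 / 0.05850956
       = 0.0820
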